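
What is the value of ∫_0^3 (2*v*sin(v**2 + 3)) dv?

cos(3) - cos(12)

Let u = v**2 + 3, so du = 2*v dv. When v = 0, u = 3; when v = 3, u = 12.
The integral becomes ∫ sin(u) du from 3 to 12, with antiderivative -cos(u).
Back in v: F(v) = -cos(v**2 + 3).
Then F(3) - F(0) = (-cos(12)) - (-cos(3)) = cos(3) - cos(12).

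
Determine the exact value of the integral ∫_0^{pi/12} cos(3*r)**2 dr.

1/12 + pi/24

Use the identity cos^2(3*r) = (1 + cos(6*r))/2.
An antiderivative is F(r) = r/2 + sin(6*r)/12.
Then F(pi/12) - F(0) = (1/12 + pi/24) - (0) = 1/12 + pi/24.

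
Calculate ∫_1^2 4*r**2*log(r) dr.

Integrate by parts once (u = ln r, dv = 4*r**2 dr).
An antiderivative is F(r) = 4*r**3*(3*log(r) - 1)/9.
Then F(2) - F(1) = (-32/9 + 32*log(2)/3) - (-4/9) = -28/9 + 32*log(2)/3.

-28/9 + 32*log(2)/3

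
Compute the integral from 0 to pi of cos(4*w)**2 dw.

pi/2

Use the identity cos^2(4*w) = (1 + cos(8*w))/2.
An antiderivative is F(w) = w/2 + sin(8*w)/16.
Then F(pi) - F(0) = (pi/2) - (0) = pi/2.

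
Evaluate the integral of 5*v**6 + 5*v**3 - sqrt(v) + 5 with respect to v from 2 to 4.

4*sqrt(2)/3 + 250238/21

By the power rule, an antiderivative is F(v) = 5*v**7/7 + 5*v**4/4 - 2*v**(3/2)/3 + 5*v.
Then F(4) - F(2) = (252788/21) - (850/7 - 4*sqrt(2)/3) = 4*sqrt(2)/3 + 250238/21.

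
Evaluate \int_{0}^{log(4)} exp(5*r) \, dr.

Let u = exp(r), so du = exp(r) dr. When r = 0, u = 1; when r = log(4), u = 4.
The integral becomes ∫ u**4 du from 1 to 4, with antiderivative u**5/5.
Back in r: F(r) = exp(5*r)/5.
Then F(log(4)) - F(0) = (1024/5) - (1/5) = 1023/5.

1023/5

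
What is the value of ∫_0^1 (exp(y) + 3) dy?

An antiderivative is F(y) = 3*y + exp(y).
Then F(1) - F(0) = (E + 3) - (1) = 2 + E.

2 + E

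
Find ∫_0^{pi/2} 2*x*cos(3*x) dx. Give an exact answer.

Integrate by parts once (u = x, dv = 2*cos(3*x) dx).
An antiderivative is F(x) = 2*x*sin(3*x)/3 + 2*cos(3*x)/9.
Then F(pi/2) - F(0) = (-pi/3) - (2/9) = -pi/3 - 2/9.

-pi/3 - 2/9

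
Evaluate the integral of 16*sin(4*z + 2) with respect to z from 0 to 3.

4*cos(2) - 4*cos(14)

Let u = 4*z + 2, so du = 4 dz. When z = 0, u = 2; when z = 3, u = 14.
The integral becomes 4·∫ sin(u) du from 2 to 14, with antiderivative -4*cos(u).
Back in z: F(z) = -4*cos(4*z + 2).
Then F(3) - F(0) = (-4*cos(14)) - (-4*cos(2)) = 4*cos(2) - 4*cos(14).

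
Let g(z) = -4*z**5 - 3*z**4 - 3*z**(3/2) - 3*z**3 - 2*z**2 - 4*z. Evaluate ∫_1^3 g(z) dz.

By the power rule, an antiderivative is F(z) = -2*z**6/3 - 6*z**(5/2)/5 - 3*z**5/5 - 3*z**4/4 - 2*z**3/3 - 2*z**2.
Then F(3) - F(1) = (-14571/20 - 54*sqrt(3)/5) - (-353/60) = -2168/3 - 54*sqrt(3)/5.

-2168/3 - 54*sqrt(3)/5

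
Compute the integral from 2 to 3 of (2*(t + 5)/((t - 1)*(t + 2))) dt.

-2*log(5) + 8*log(2)

Factor the denominator: t**2 + t - 2 = (t + 2)(t - 1).
Partial fractions: 2*(t + 5)/((t - 1)*(t + 2)) = -2/(t + 2) + 4/(t - 1).
An antiderivative is F(t) = 4*log(t - 1) - 2*log(t + 2).
Then F(3) - F(2) = (log(16/25)) - (-log(16)) = -2*log(5) + 8*log(2).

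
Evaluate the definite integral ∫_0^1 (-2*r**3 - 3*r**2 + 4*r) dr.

By the power rule, an antiderivative is F(r) = -r**4/2 - r**3 + 2*r**2.
Then F(1) - F(0) = (1/2) - (0) = 1/2.

1/2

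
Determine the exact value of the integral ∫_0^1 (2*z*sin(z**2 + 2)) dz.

Let u = z**2 + 2, so du = 2*z dz. When z = 0, u = 2; when z = 1, u = 3.
The integral becomes ∫ sin(u) du from 2 to 3, with antiderivative -cos(u).
Back in z: F(z) = -cos(z**2 + 2).
Then F(1) - F(0) = (-cos(3)) - (-cos(2)) = cos(2) - cos(3).

cos(2) - cos(3)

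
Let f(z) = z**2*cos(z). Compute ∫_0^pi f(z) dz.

-2*pi

Integrate by parts twice (u = z^2, dv = cos(z) dz).
An antiderivative is F(z) = z**2*sin(z) + 2*z*cos(z) - 2*sin(z).
Then F(pi) - F(0) = (-2*pi) - (0) = -2*pi.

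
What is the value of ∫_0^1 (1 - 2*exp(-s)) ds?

-1 + 2*exp(-1)

An antiderivative is F(s) = s + 2*exp(-s).
Then F(1) - F(0) = (2*exp(-1) + 1) - (2) = -1 + 2*exp(-1).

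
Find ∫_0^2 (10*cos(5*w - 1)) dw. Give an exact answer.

Let u = 5*w - 1, so du = 5 dw. When w = 0, u = -1; when w = 2, u = 9.
The integral becomes 2·∫ cos(u) du from -1 to 9, with antiderivative 2*sin(u).
Back in w: F(w) = 2*sin(5*w - 1).
Then F(2) - F(0) = (2*sin(9)) - (-2*sin(1)) = 2*sin(9) + 2*sin(1).

2*sin(9) + 2*sin(1)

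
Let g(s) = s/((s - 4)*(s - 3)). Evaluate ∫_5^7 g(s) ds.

log(81/8)

Factor the denominator: s**2 - 7*s + 12 = (s - 3)(s - 4).
Partial fractions: s/((s - 4)*(s - 3)) = -3/(s - 3) + 4/(s - 4).
An antiderivative is F(s) = 4*log(s - 4) - 3*log(s - 3).
Then F(7) - F(5) = (log(81/64)) - (-log(8)) = log(81/8).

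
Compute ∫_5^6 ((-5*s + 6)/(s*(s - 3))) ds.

-5*log(3) + log(2) + 2*log(5)

Factor the denominator: s**2 - 3*s = s(s - 3).
Partial fractions: (-5*s + 6)/(s*(s - 3)) = -2/s - 3/(s - 3).
An antiderivative is F(s) = -2*log(s) - 3*log(s - 3).
Then F(6) - F(5) = (-5*log(3) - 2*log(2)) - (-2*log(5) - 3*log(2)) = -5*log(3) + log(2) + 2*log(5).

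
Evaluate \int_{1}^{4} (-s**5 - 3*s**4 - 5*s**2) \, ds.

-14013/10

By the power rule, an antiderivative is F(s) = -s**6/6 - 3*s**5/5 - 5*s**3/3.
Then F(4) - F(1) = (-21056/15) - (-73/30) = -14013/10.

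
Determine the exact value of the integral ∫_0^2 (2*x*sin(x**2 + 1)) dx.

-cos(5) + cos(1)

Let u = x**2 + 1, so du = 2*x dx. When x = 0, u = 1; when x = 2, u = 5.
The integral becomes ∫ sin(u) du from 1 to 5, with antiderivative -cos(u).
Back in x: F(x) = -cos(x**2 + 1).
Then F(2) - F(0) = (-cos(5)) - (-cos(1)) = -cos(5) + cos(1).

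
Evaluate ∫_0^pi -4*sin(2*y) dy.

0

An antiderivative is F(y) = 2*cos(2*y).
Then F(pi) - F(0) = (2) - (2) = 0.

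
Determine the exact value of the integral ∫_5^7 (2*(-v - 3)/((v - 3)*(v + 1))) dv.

Factor the denominator: v**2 - 2*v - 3 = (v + 1)(v - 3).
Partial fractions: 2*(-v - 3)/((v - 3)*(v + 1)) = 1/(v + 1) - 3/(v - 3).
An antiderivative is F(v) = -3*log(v - 3) + log(v + 1).
Then F(7) - F(5) = (-log(8)) - (log(3/4)) = -log(6).

-log(6)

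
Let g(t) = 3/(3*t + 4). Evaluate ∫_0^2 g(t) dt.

log(5/2)

Let u = 3*t + 4, so du = 3 dt. When t = 0, u = 4; when t = 2, u = 10.
The integral becomes ∫ 1/u du from 4 to 10, with antiderivative log(u).
Back in t: F(t) = log(3*t + 4).
Then F(2) - F(0) = (log(10)) - (log(4)) = log(5/2).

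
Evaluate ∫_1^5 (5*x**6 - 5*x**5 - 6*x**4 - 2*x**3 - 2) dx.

1354992/35

By the power rule, an antiderivative is F(x) = 5*x**7/7 - 5*x**6/6 - 6*x**5/5 - x**4/2 - 2*x.
Then F(5) - F(1) = (812915/21) - (-401/105) = 1354992/35.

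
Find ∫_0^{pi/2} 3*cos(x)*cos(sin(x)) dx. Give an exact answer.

Let u = sin(x), so du = cos(x) dx. When x = 0, u = 0; when x = pi/2, u = 1.
The integral becomes 3·∫ cos(u) du from 0 to 1, with antiderivative 3*sin(u).
Back in x: F(x) = 3*sin(sin(x)).
Then F(pi/2) - F(0) = (3*sin(1)) - (0) = 3*sin(1).

3*sin(1)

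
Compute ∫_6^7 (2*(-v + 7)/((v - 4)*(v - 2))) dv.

-5*log(5) + 3*log(3) + 7*log(2)

Factor the denominator: v**2 - 6*v + 8 = (v - 2)(v - 4).
Partial fractions: 2*(-v + 7)/((v - 4)*(v - 2)) = -5/(v - 2) + 3/(v - 4).
An antiderivative is F(v) = 3*log(v - 4) - 5*log(v - 2).
Then F(7) - F(6) = (-5*log(5) + 3*log(3)) - (-7*log(2)) = -5*log(5) + 3*log(3) + 7*log(2).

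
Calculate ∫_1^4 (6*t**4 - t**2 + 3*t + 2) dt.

12351/10

By the power rule, an antiderivative is F(t) = 6*t**5/5 - t**3/3 + 3*t**2/2 + 2*t.
Then F(4) - F(1) = (18592/15) - (131/30) = 12351/10.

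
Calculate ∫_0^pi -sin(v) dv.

-2

An antiderivative is F(v) = cos(v).
Then F(pi) - F(0) = (-1) - (1) = -2.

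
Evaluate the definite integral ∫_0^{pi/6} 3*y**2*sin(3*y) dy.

-2/9 + pi/9

Integrate by parts twice (u = y^2, dv = 3*sin(3*y) dy).
An antiderivative is F(y) = -y**2*cos(3*y) + 2*y*sin(3*y)/3 + 2*cos(3*y)/9.
Then F(pi/6) - F(0) = (pi/9) - (2/9) = -2/9 + pi/9.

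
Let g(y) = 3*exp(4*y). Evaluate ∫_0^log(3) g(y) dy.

60

Let u = exp(y), so du = exp(y) dy. When y = 0, u = 1; when y = log(3), u = 3.
The integral becomes 3·∫ u**3 du from 1 to 3, with antiderivative 3*u**4/4.
Back in y: F(y) = 3*exp(4*y)/4.
Then F(log(3)) - F(0) = (243/4) - (3/4) = 60.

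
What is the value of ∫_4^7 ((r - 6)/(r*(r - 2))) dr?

Factor the denominator: r**2 - 2*r = r(r - 2).
Partial fractions: (r - 6)/(r*(r - 2)) = 3/r - 2/(r - 2).
An antiderivative is F(r) = 3*log(r) - 2*log(r - 2).
Then F(7) - F(4) = (-2*log(5) + 3*log(7)) - (log(16)) = -2*log(5) - 4*log(2) + 3*log(7).

-2*log(5) - 4*log(2) + 3*log(7)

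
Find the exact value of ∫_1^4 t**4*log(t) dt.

Integrate by parts once (u = ln t, dv = t**4 dt).
An antiderivative is F(t) = t**5*(5*log(t) - 1)/25.
Then F(4) - F(1) = (-1024/25 + 2048*log(2)/5) - (-1/25) = -1023/25 + 2048*log(2)/5.

-1023/25 + 2048*log(2)/5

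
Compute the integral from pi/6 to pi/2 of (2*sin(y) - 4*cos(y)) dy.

-2 + sqrt(3)

An antiderivative is F(y) = -4*sin(y) - 2*cos(y).
Then F(pi/2) - F(pi/6) = (-4) - (-2 - sqrt(3)) = -2 + sqrt(3).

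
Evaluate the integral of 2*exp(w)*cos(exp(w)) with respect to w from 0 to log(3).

-2*sin(1) + 2*sin(3)

Let u = exp(w), so du = exp(w) dw. When w = 0, u = 1; when w = log(3), u = 3.
The integral becomes 2·∫ cos(u) du from 1 to 3, with antiderivative 2*sin(u).
Back in w: F(w) = 2*sin(exp(w)).
Then F(log(3)) - F(0) = (2*sin(3)) - (2*sin(1)) = -2*sin(1) + 2*sin(3).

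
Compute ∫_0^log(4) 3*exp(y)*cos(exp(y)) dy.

-3*sin(1) + 3*sin(4)

Let u = exp(y), so du = exp(y) dy. When y = 0, u = 1; when y = log(4), u = 4.
The integral becomes 3·∫ cos(u) du from 1 to 4, with antiderivative 3*sin(u).
Back in y: F(y) = 3*sin(exp(y)).
Then F(log(4)) - F(0) = (3*sin(4)) - (3*sin(1)) = -3*sin(1) + 3*sin(4).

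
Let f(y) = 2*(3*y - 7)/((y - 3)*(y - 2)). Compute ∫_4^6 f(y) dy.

2*log(2) + 4*log(3)

Factor the denominator: y**2 - 5*y + 6 = (y - 2)(y - 3).
Partial fractions: 2*(3*y - 7)/((y - 3)*(y - 2)) = 2/(y - 2) + 4/(y - 3).
An antiderivative is F(y) = 4*log(y - 3) + 2*log(y - 2).
Then F(6) - F(4) = (4*log(2) + 4*log(3)) - (log(4)) = 2*log(2) + 4*log(3).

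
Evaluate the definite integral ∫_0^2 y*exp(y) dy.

Integrate by parts once (u = y, dv = exp(y) dy).
An antiderivative is F(y) = (y - 1)*exp(y).
Then F(2) - F(0) = (exp(2)) - (-1) = 1 + exp(2).

1 + exp(2)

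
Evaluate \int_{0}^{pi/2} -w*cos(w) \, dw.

1 - pi/2

Integrate by parts once (u = w, dv = -cos(w) dw).
An antiderivative is F(w) = -w*sin(w) - cos(w).
Then F(pi/2) - F(0) = (-pi/2) - (-1) = 1 - pi/2.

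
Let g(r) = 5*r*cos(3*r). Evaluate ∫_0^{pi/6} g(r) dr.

-5/9 + 5*pi/18

Integrate by parts once (u = r, dv = 5*cos(3*r) dr).
An antiderivative is F(r) = 5*r*sin(3*r)/3 + 5*cos(3*r)/9.
Then F(pi/6) - F(0) = (5*pi/18) - (5/9) = -5/9 + 5*pi/18.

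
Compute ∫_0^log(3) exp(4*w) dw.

Let u = exp(w), so du = exp(w) dw. When w = 0, u = 1; when w = log(3), u = 3.
The integral becomes ∫ u**3 du from 1 to 3, with antiderivative u**4/4.
Back in w: F(w) = exp(4*w)/4.
Then F(log(3)) - F(0) = (81/4) - (1/4) = 20.

20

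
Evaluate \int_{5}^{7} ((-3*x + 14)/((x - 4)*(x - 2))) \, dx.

Factor the denominator: x**2 - 6*x + 8 = (x - 2)(x - 4).
Partial fractions: (-3*x + 14)/((x - 4)*(x - 2)) = -4/(x - 2) + 1/(x - 4).
An antiderivative is F(x) = log(x - 4) - 4*log(x - 2).
Then F(7) - F(5) = (-4*log(5) + log(3)) - (-log(81)) = -4*log(5) + 5*log(3).

-4*log(5) + 5*log(3)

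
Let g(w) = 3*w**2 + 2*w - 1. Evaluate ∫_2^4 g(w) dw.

66

By the power rule, an antiderivative is F(w) = w**3 + w**2 - w.
Then F(4) - F(2) = (76) - (10) = 66.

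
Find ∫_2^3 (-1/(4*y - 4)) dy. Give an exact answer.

-log(2)/4

An antiderivative is F(y) = -log(4*y - 4)/4.
Then F(3) - F(2) = (-3*log(2)/4) - (-log(2)/2) = -log(2)/4.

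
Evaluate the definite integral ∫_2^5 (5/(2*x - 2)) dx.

An antiderivative is F(x) = 5*log(2*x - 2)/2.
Then F(5) - F(2) = (15*log(2)/2) - (5*log(2)/2) = log(32).

log(32)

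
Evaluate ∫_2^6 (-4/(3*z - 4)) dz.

-4*log(7)/3

An antiderivative is F(z) = -4*log(3*z - 4)/3.
Then F(6) - F(2) = (-4*log(14)/3) - (-4*log(2)/3) = -4*log(7)/3.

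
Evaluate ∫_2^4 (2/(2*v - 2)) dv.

log(3)

An antiderivative is F(v) = log(2*v - 2).
Then F(4) - F(2) = (log(6)) - (log(2)) = log(3).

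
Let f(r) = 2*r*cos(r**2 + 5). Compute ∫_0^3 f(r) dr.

Let u = r**2 + 5, so du = 2*r dr. When r = 0, u = 5; when r = 3, u = 14.
The integral becomes ∫ cos(u) du from 5 to 14, with antiderivative sin(u).
Back in r: F(r) = sin(r**2 + 5).
Then F(3) - F(0) = (sin(14)) - (sin(5)) = -sin(5) + sin(14).

-sin(5) + sin(14)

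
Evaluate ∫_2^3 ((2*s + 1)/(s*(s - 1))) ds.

log(16/3)

Factor the denominator: s**2 - s = s(s - 1).
Partial fractions: (2*s + 1)/(s*(s - 1)) = -1/s + 3/(s - 1).
An antiderivative is F(s) = -log(s) + 3*log(s - 1).
Then F(3) - F(2) = (log(8/3)) - (-log(2)) = log(16/3).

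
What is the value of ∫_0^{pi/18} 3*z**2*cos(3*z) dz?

-1/9 + pi**2/648 + sqrt(3)*pi/54

Integrate by parts twice (u = z^2, dv = 3*cos(3*z) dz).
An antiderivative is F(z) = z**2*sin(3*z) + 2*z*cos(3*z)/3 - 2*sin(3*z)/9.
Then F(pi/18) - F(0) = (-1/9 + pi**2/648 + sqrt(3)*pi/54) - (0) = -1/9 + pi**2/648 + sqrt(3)*pi/54.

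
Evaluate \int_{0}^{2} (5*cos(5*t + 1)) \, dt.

sin(11) - sin(1)

Let u = 5*t + 1, so du = 5 dt. When t = 0, u = 1; when t = 2, u = 11.
The integral becomes ∫ cos(u) du from 1 to 11, with antiderivative sin(u).
Back in t: F(t) = sin(5*t + 1).
Then F(2) - F(0) = (sin(11)) - (sin(1)) = sin(11) - sin(1).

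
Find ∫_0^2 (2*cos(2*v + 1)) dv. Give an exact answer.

sin(5) - sin(1)

Let u = 2*v + 1, so du = 2 dv. When v = 0, u = 1; when v = 2, u = 5.
The integral becomes ∫ cos(u) du from 1 to 5, with antiderivative sin(u).
Back in v: F(v) = sin(2*v + 1).
Then F(2) - F(0) = (sin(5)) - (sin(1)) = sin(5) - sin(1).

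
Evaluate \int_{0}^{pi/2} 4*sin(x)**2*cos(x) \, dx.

Let u = sin(x), so du = cos(x) dx. When x = 0, u = 0; when x = pi/2, u = 1.
The integral becomes 4·∫ u**2 du from 0 to 1, with antiderivative 4*u**3/3.
Back in x: F(x) = 4*sin(x)**3/3.
Then F(pi/2) - F(0) = (4/3) - (0) = 4/3.

4/3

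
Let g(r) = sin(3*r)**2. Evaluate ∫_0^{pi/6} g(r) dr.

Use the identity sin^2(3*r) = (1 - cos(6*r))/2.
An antiderivative is F(r) = r/2 - sin(6*r)/12.
Then F(pi/6) - F(0) = (pi/12) - (0) = pi/12.

pi/12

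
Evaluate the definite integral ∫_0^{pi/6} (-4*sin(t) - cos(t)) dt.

-9/2 + 2*sqrt(3)

An antiderivative is F(t) = -sin(t) + 4*cos(t).
Then F(pi/6) - F(0) = (-1/2 + 2*sqrt(3)) - (4) = -9/2 + 2*sqrt(3).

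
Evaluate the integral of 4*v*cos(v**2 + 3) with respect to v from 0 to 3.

2*sin(12) - 2*sin(3)

Let u = v**2 + 3, so du = 2*v dv. When v = 0, u = 3; when v = 3, u = 12.
The integral becomes 2·∫ cos(u) du from 3 to 12, with antiderivative 2*sin(u).
Back in v: F(v) = 2*sin(v**2 + 3).
Then F(3) - F(0) = (2*sin(12)) - (2*sin(3)) = 2*sin(12) - 2*sin(3).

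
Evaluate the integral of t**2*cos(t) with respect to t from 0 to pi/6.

Integrate by parts twice (u = t^2, dv = cos(t) dt).
An antiderivative is F(t) = t**2*sin(t) + 2*t*cos(t) - 2*sin(t).
Then F(pi/6) - F(0) = (-1 + pi**2/72 + sqrt(3)*pi/6) - (0) = -1 + pi**2/72 + sqrt(3)*pi/6.

-1 + pi**2/72 + sqrt(3)*pi/6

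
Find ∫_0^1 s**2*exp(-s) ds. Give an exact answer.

2 - 5*exp(-1)

Integrate by parts twice (u = s^2, dv = exp(-s) ds).
An antiderivative is F(s) = (-s**2 - 2*s - 2)*exp(-s).
Then F(1) - F(0) = (-5*exp(-1)) - (-2) = 2 - 5*exp(-1).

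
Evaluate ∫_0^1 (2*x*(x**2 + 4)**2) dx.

61/3

Let u = x**2 + 4, so du = 2*x dx. When x = 0, u = 4; when x = 1, u = 5.
The integral becomes ∫ u**2 du from 4 to 5, with antiderivative u**3/3.
Back in x: F(x) = (x**2 + 4)**3/3.
Then F(1) - F(0) = (125/3) - (64/3) = 61/3.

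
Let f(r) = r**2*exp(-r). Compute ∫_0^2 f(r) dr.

2 - 10*exp(-2)

Integrate by parts twice (u = r^2, dv = exp(-r) dr).
An antiderivative is F(r) = (-r**2 - 2*r - 2)*exp(-r).
Then F(2) - F(0) = (-10*exp(-2)) - (-2) = 2 - 10*exp(-2).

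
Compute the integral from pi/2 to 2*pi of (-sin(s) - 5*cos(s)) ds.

An antiderivative is F(s) = -5*sin(s) + cos(s).
Then F(2*pi) - F(pi/2) = (1) - (-5) = 6.

6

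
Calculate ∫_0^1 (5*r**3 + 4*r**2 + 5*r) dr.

61/12

By the power rule, an antiderivative is F(r) = 5*r**4/4 + 4*r**3/3 + 5*r**2/2.
Then F(1) - F(0) = (61/12) - (0) = 61/12.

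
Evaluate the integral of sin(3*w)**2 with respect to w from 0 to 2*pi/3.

Use the identity sin^2(3*w) = (1 - cos(6*w))/2.
An antiderivative is F(w) = w/2 - sin(6*w)/12.
Then F(2*pi/3) - F(0) = (pi/3) - (0) = pi/3.

pi/3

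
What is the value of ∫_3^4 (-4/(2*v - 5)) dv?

An antiderivative is F(v) = -2*log(2*v - 5).
Then F(4) - F(3) = (-log(9)) - (0) = -log(9).

-log(9)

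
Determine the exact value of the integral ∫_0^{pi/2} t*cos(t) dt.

-1 + pi/2

Integrate by parts once (u = t, dv = cos(t) dt).
An antiderivative is F(t) = t*sin(t) + cos(t).
Then F(pi/2) - F(0) = (pi/2) - (1) = -1 + pi/2.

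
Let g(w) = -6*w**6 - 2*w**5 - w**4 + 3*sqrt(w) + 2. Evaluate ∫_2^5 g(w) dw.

By the power rule, an antiderivative is F(w) = -6*w**7/7 - w**6/3 - w**5/5 + 2*w**(3/2) + 2*w.
Then F(5) - F(2) = (-1528540/21 + 10*sqrt(5)) - (-14012/105 + 4*sqrt(2)) = -2542896/35 - 4*sqrt(2) + 10*sqrt(5).

-2542896/35 - 4*sqrt(2) + 10*sqrt(5)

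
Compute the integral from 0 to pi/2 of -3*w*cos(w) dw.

Integrate by parts once (u = w, dv = -3*cos(w) dw).
An antiderivative is F(w) = -3*w*sin(w) - 3*cos(w).
Then F(pi/2) - F(0) = (-3*pi/2) - (-3) = 3 - 3*pi/2.

3 - 3*pi/2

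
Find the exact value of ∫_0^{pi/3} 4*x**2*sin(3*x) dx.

-16/27 + 4*pi**2/27

Integrate by parts twice (u = x^2, dv = 4*sin(3*x) dx).
An antiderivative is F(x) = -4*x**2*cos(3*x)/3 + 8*x*sin(3*x)/9 + 8*cos(3*x)/27.
Then F(pi/3) - F(0) = (-8/27 + 4*pi**2/27) - (8/27) = -16/27 + 4*pi**2/27.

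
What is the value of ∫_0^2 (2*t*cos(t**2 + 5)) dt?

sin(9) - sin(5)

Let u = t**2 + 5, so du = 2*t dt. When t = 0, u = 5; when t = 2, u = 9.
The integral becomes ∫ cos(u) du from 5 to 9, with antiderivative sin(u).
Back in t: F(t) = sin(t**2 + 5).
Then F(2) - F(0) = (sin(9)) - (sin(5)) = sin(9) - sin(5).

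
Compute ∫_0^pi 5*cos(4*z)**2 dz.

5*pi/2

Use the identity cos^2(4*z) = (1 + cos(8*z))/2.
An antiderivative is F(z) = 5*z/2 + 5*sin(8*z)/16.
Then F(pi) - F(0) = (5*pi/2) - (0) = 5*pi/2.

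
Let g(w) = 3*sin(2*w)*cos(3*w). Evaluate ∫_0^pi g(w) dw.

Use the identity sin(2*w)cos(3*w) = [sin(5*w) + sin(-w)]/2.
An antiderivative is F(w) = 3*cos(w)/2 - 3*cos(5*w)/10.
Then F(pi) - F(0) = (-6/5) - (6/5) = -12/5.

-12/5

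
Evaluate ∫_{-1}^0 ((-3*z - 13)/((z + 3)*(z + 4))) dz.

-5*log(3) + 6*log(2)

Factor the denominator: z**2 + 7*z + 12 = (z + 4)(z + 3).
Partial fractions: (-3*z - 13)/((z + 3)*(z + 4)) = 1/(z + 4) - 4/(z + 3).
An antiderivative is F(z) = -4*log(z + 3) + log(z + 4).
Then F(0) - F(-1) = (log(4/81)) - (log(3/16)) = -5*log(3) + 6*log(2).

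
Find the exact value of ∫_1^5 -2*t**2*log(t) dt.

Integrate by parts once (u = ln t, dv = -2*t**2 dt).
An antiderivative is F(t) = -2*t**3*(3*log(t) - 1)/9.
Then F(5) - F(1) = (250/9 - 250*log(5)/3) - (2/9) = 248/9 - 250*log(5)/3.

248/9 - 250*log(5)/3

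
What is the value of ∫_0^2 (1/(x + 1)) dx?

log(3)

An antiderivative is F(x) = log(x + 1).
Then F(2) - F(0) = (log(3)) - (0) = log(3).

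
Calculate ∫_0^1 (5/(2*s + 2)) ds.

An antiderivative is F(s) = 5*log(2*s + 2)/2.
Then F(1) - F(0) = (log(32)) - (5*log(2)/2) = 5*log(2)/2.

5*log(2)/2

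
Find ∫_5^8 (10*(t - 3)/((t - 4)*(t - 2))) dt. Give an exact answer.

15*log(2)

Factor the denominator: t**2 - 6*t + 8 = (t - 2)(t - 4).
Partial fractions: 10*(t - 3)/((t - 4)*(t - 2)) = 5/(t - 2) + 5/(t - 4).
An antiderivative is F(t) = 5*log(t - 4) + 5*log(t - 2).
Then F(8) - F(5) = (5*log(3) + 15*log(2)) - (5*log(3)) = 15*log(2).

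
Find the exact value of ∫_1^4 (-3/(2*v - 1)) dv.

-3*log(7)/2

An antiderivative is F(v) = -3*log(2*v - 1)/2.
Then F(4) - F(1) = (-3*log(7)/2) - (0) = -3*log(7)/2.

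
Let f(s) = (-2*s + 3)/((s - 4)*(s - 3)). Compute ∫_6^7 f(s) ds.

Factor the denominator: s**2 - 7*s + 12 = (s - 3)(s - 4).
Partial fractions: (-2*s + 3)/((s - 4)*(s - 3)) = 3/(s - 3) - 5/(s - 4).
An antiderivative is F(s) = -5*log(s - 4) + 3*log(s - 3).
Then F(7) - F(6) = (-5*log(3) + 6*log(2)) - (log(27/32)) = -8*log(3) + 11*log(2).

-8*log(3) + 11*log(2)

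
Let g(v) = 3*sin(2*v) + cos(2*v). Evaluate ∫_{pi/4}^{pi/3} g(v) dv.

1/4 + sqrt(3)/4

An antiderivative is F(v) = sin(2*v)/2 - 3*cos(2*v)/2.
Then F(pi/3) - F(pi/4) = (sqrt(3)/4 + 3/4) - (1/2) = 1/4 + sqrt(3)/4.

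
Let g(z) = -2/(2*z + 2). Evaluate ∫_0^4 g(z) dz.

An antiderivative is F(z) = -log(2*z + 2).
Then F(4) - F(0) = (-log(10)) - (-log(2)) = -log(5).

-log(5)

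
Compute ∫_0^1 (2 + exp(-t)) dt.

3 - exp(-1)

An antiderivative is F(t) = 2*t - exp(-t).
Then F(1) - F(0) = (2 - exp(-1)) - (-1) = 3 - exp(-1).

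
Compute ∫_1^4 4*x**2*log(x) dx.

Integrate by parts once (u = ln x, dv = 4*x**2 dx).
An antiderivative is F(x) = 4*x**3*(3*log(x) - 1)/9.
Then F(4) - F(1) = (-256/9 + 512*log(2)/3) - (-4/9) = -28 + 512*log(2)/3.

-28 + 512*log(2)/3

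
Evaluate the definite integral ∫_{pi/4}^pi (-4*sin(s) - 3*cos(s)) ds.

-4 - sqrt(2)/2

An antiderivative is F(s) = -3*sin(s) + 4*cos(s).
Then F(pi) - F(pi/4) = (-4) - (sqrt(2)/2) = -4 - sqrt(2)/2.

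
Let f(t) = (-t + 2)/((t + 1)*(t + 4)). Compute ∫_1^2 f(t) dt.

Factor the denominator: t**2 + 5*t + 4 = (t + 4)(t + 1).
Partial fractions: (-t + 2)/((t + 1)*(t + 4)) = -2/(t + 4) + 1/(t + 1).
An antiderivative is F(t) = log(t + 1) - 2*log(t + 4).
Then F(2) - F(1) = (-log(12)) - (log(2/25)) = log(25/24).

log(25/24)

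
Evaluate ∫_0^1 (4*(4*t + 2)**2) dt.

208/3

Let u = 4*t + 2, so du = 4 dt. When t = 0, u = 2; when t = 1, u = 6.
The integral becomes ∫ u**2 du from 2 to 6, with antiderivative u**3/3.
Back in t: F(t) = (4*t + 2)**3/3.
Then F(1) - F(0) = (72) - (8/3) = 208/3.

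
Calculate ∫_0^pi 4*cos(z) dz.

An antiderivative is F(z) = 4*sin(z).
Then F(pi) - F(0) = (0) - (0) = 0.

0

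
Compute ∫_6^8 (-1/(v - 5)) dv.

An antiderivative is F(v) = -log(v - 5).
Then F(8) - F(6) = (-log(3)) - (0) = -log(3).

-log(3)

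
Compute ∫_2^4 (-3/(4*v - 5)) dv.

An antiderivative is F(v) = -3*log(4*v - 5)/4.
Then F(4) - F(2) = (-3*log(11)/4) - (-3*log(3)/4) = -3*log(11)/4 + 3*log(3)/4.

-3*log(11)/4 + 3*log(3)/4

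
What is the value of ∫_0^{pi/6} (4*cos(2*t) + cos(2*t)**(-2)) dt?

An antiderivative is F(t) = 2*sin(2*t) + tan(2*t)/2.
Then F(pi/6) - F(0) = (3*sqrt(3)/2) - (0) = 3*sqrt(3)/2.

3*sqrt(3)/2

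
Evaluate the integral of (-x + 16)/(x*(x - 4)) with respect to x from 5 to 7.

Factor the denominator: x**2 - 4*x = x(x - 4).
Partial fractions: (-x + 16)/(x*(x - 4)) = -4/x + 3/(x - 4).
An antiderivative is F(x) = -4*log(x) + 3*log(x - 4).
Then F(7) - F(5) = (-4*log(7) + 3*log(3)) - (-4*log(5)) = -4*log(7) + 3*log(3) + 4*log(5).

-4*log(7) + 3*log(3) + 4*log(5)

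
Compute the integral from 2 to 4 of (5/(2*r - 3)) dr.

5*log(5)/2

An antiderivative is F(r) = 5*log(2*r - 3)/2.
Then F(4) - F(2) = (5*log(5)/2) - (0) = 5*log(5)/2.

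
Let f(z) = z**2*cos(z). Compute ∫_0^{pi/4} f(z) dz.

sqrt(2)*(-32 + pi**2 + 8*pi)/32

Integrate by parts twice (u = z^2, dv = cos(z) dz).
An antiderivative is F(z) = z**2*sin(z) + 2*z*cos(z) - 2*sin(z).
Then F(pi/4) - F(0) = (sqrt(2)*(-32 + pi**2 + 8*pi)/32) - (0) = sqrt(2)*(-32 + pi**2 + 8*pi)/32.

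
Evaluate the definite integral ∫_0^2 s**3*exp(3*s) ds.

Integrate by parts 3 times (u = s^3, dv = exp(3*s) ds).
An antiderivative is F(s) = (9*s**3 - 9*s**2 + 6*s - 2)*exp(3*s)/27.
Then F(2) - F(0) = (46*exp(6)/27) - (-2/27) = 2/27 + 46*exp(6)/27.

2/27 + 46*exp(6)/27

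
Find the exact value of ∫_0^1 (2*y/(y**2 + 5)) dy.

Let u = y**2 + 5, so du = 2*y dy. When y = 0, u = 5; when y = 1, u = 6.
The integral becomes ∫ 1/u du from 5 to 6, with antiderivative log(u).
Back in y: F(y) = log(y**2 + 5).
Then F(1) - F(0) = (log(6)) - (log(5)) = log(6/5).

log(6/5)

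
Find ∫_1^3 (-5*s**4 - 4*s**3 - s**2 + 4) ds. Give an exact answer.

-968/3

By the power rule, an antiderivative is F(s) = -s**5 - s**4 - s**3/3 + 4*s.
Then F(3) - F(1) = (-321) - (5/3) = -968/3.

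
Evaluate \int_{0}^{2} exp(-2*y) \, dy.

An antiderivative is F(y) = -exp(-2*y)/2.
Then F(2) - F(0) = (-exp(-4)/2) - (-1/2) = -(1 - exp(4))*exp(-4)/2.

-(1 - exp(4))*exp(-4)/2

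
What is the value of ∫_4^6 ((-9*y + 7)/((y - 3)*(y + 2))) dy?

-10*log(2) + log(3)

Factor the denominator: y**2 - y - 6 = (y + 2)(y - 3).
Partial fractions: (-9*y + 7)/((y - 3)*(y + 2)) = -5/(y + 2) - 4/(y - 3).
An antiderivative is F(y) = -4*log(y - 3) - 5*log(y + 2).
Then F(6) - F(4) = (-15*log(2) - 4*log(3)) - (-5*log(3) - 5*log(2)) = -10*log(2) + log(3).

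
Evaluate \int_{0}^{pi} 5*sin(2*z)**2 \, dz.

5*pi/2

Use the identity sin^2(2*z) = (1 - cos(4*z))/2.
An antiderivative is F(z) = 5*z/2 - 5*sin(4*z)/8.
Then F(pi) - F(0) = (5*pi/2) - (0) = 5*pi/2.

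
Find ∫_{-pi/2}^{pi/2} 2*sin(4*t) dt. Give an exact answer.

An antiderivative is F(t) = -cos(4*t)/2.
Then F(pi/2) - F(-pi/2) = (-1/2) - (-1/2) = 0.

0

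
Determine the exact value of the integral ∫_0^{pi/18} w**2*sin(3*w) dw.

Integrate by parts twice (u = w^2, dv = sin(3*w) dw).
An antiderivative is F(w) = -w**2*cos(3*w)/3 + 2*w*sin(3*w)/9 + 2*cos(3*w)/27.
Then F(pi/18) - F(0) = (-sqrt(3)*pi**2/1944 + pi/162 + sqrt(3)/27) - (2/27) = -2/27 - sqrt(3)*pi**2/1944 + pi/162 + sqrt(3)/27.

-2/27 - sqrt(3)*pi**2/1944 + pi/162 + sqrt(3)/27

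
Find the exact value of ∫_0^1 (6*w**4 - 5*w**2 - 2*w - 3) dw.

-67/15

By the power rule, an antiderivative is F(w) = 6*w**5/5 - 5*w**3/3 - w**2 - 3*w.
Then F(1) - F(0) = (-67/15) - (0) = -67/15.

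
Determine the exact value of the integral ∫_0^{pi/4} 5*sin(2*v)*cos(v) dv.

Use the identity sin(2*v)cos(v) = [sin(3*v) + sin(v)]/2.
An antiderivative is F(v) = -5*cos(v)/2 - 5*cos(3*v)/6.
Then F(pi/4) - F(0) = (-5*sqrt(2)/6) - (-10/3) = 10/3 - 5*sqrt(2)/6.

10/3 - 5*sqrt(2)/6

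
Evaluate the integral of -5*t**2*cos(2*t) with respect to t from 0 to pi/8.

Integrate by parts twice (u = t^2, dv = -5*cos(2*t) dt).
An antiderivative is F(t) = -5*t**2*sin(2*t)/2 - 5*t*cos(2*t)/2 + 5*sin(2*t)/4.
Then F(pi/8) - F(0) = (5*sqrt(2)*(-8*pi - pi**2 + 32)/256) - (0) = 5*sqrt(2)*(-8*pi - pi**2 + 32)/256.

5*sqrt(2)*(-8*pi - pi**2 + 32)/256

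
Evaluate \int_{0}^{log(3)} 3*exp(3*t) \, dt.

26

Let u = exp(t), so du = exp(t) dt. When t = 0, u = 1; when t = log(3), u = 3.
The integral becomes 3·∫ u**2 du from 1 to 3, with antiderivative u**3.
Back in t: F(t) = exp(3*t).
Then F(log(3)) - F(0) = (27) - (1) = 26.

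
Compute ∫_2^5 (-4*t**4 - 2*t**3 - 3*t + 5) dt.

-13977/5

By the power rule, an antiderivative is F(t) = -4*t**5/5 - t**4/2 - 3*t**2/2 + 5*t.
Then F(5) - F(2) = (-2825) - (-148/5) = -13977/5.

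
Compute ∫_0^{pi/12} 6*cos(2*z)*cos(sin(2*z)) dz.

3*sin(1/2)

Let u = sin(2*z), so du = 2*cos(2*z) dz. When z = 0, u = 0; when z = pi/12, u = 1/2.
The integral becomes 3·∫ cos(u) du from 0 to 1/2, with antiderivative 3*sin(u).
Back in z: F(z) = 3*sin(sin(2*z)).
Then F(pi/12) - F(0) = (3*sin(1/2)) - (0) = 3*sin(1/2).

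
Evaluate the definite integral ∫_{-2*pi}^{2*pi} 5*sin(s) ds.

0

An antiderivative is F(s) = -5*cos(s).
Then F(2*pi) - F(-2*pi) = (-5) - (-5) = 0.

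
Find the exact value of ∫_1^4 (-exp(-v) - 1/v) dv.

(-log(4**exp(4)) - exp(3) + 1)*exp(-4)

An antiderivative is F(v) = -log(v) + exp(-v).
Then F(4) - F(1) = ((1 - log(4**exp(4)))*exp(-4)) - (exp(-1)) = (-log(4**exp(4)) - exp(3) + 1)*exp(-4).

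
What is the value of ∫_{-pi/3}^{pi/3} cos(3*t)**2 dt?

pi/3

Use the identity cos^2(3*t) = (1 + cos(6*t))/2.
An antiderivative is F(t) = t/2 + sin(6*t)/12.
Then F(pi/3) - F(-pi/3) = (pi/6) - (-pi/6) = pi/3.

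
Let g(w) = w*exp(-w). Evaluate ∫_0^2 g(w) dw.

1 - 3*exp(-2)

Integrate by parts once (u = w, dv = exp(-w) dw).
An antiderivative is F(w) = (-w - 1)*exp(-w).
Then F(2) - F(0) = (-3*exp(-2)) - (-1) = 1 - 3*exp(-2).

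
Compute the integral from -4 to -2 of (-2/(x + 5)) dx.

-log(9)

An antiderivative is F(x) = -2*log(x + 5).
Then F(-2) - F(-4) = (-log(9)) - (0) = -log(9).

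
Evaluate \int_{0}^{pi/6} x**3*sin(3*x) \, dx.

Integrate by parts 3 times (u = x^3, dv = sin(3*x) dx).
An antiderivative is F(x) = -x**3*cos(3*x)/3 + x**2*sin(3*x)/3 + 2*x*cos(3*x)/9 - 2*sin(3*x)/27.
Then F(pi/6) - F(0) = (-2/27 + pi**2/108) - (0) = -2/27 + pi**2/108.

-2/27 + pi**2/108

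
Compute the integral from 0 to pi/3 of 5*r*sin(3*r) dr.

Integrate by parts once (u = r, dv = 5*sin(3*r) dr).
An antiderivative is F(r) = -5*r*cos(3*r)/3 + 5*sin(3*r)/9.
Then F(pi/3) - F(0) = (5*pi/9) - (0) = 5*pi/9.

5*pi/9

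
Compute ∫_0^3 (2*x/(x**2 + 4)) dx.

log(13/4)

Let u = x**2 + 4, so du = 2*x dx. When x = 0, u = 4; when x = 3, u = 13.
The integral becomes ∫ 1/u du from 4 to 13, with antiderivative log(u).
Back in x: F(x) = log(x**2 + 4).
Then F(3) - F(0) = (log(13)) - (log(4)) = log(13/4).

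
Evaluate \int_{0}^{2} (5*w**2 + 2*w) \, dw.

52/3

By the power rule, an antiderivative is F(w) = 5*w**3/3 + w**2.
Then F(2) - F(0) = (52/3) - (0) = 52/3.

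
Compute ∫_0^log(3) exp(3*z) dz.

26/3

Let u = exp(z), so du = exp(z) dz. When z = 0, u = 1; when z = log(3), u = 3.
The integral becomes ∫ u**2 du from 1 to 3, with antiderivative u**3/3.
Back in z: F(z) = exp(3*z)/3.
Then F(log(3)) - F(0) = (9) - (1/3) = 26/3.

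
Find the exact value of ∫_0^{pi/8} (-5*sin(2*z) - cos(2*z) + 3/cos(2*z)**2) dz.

-1 + sqrt(2)

An antiderivative is F(z) = -sin(2*z)/2 + 5*cos(2*z)/2 + 3*tan(2*z)/2.
Then F(pi/8) - F(0) = (sqrt(2) + 3/2) - (5/2) = -1 + sqrt(2).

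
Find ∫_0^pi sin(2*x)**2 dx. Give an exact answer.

pi/2

Use the identity sin^2(2*x) = (1 - cos(4*x))/2.
An antiderivative is F(x) = x/2 - sin(4*x)/8.
Then F(pi) - F(0) = (pi/2) - (0) = pi/2.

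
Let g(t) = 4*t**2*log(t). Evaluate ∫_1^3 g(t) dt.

-104/9 + 36*log(3)

Integrate by parts once (u = ln t, dv = 4*t**2 dt).
An antiderivative is F(t) = 4*t**3*(3*log(t) - 1)/9.
Then F(3) - F(1) = (-12 + 36*log(3)) - (-4/9) = -104/9 + 36*log(3).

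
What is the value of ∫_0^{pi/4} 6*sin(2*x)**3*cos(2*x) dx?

3/4

Let u = sin(2*x), so du = 2*cos(2*x) dx. When x = 0, u = 0; when x = pi/4, u = 1.
The integral becomes 3·∫ u**3 du from 0 to 1, with antiderivative 3*u**4/4.
Back in x: F(x) = 3*sin(2*x)**4/4.
Then F(pi/4) - F(0) = (3/4) - (0) = 3/4.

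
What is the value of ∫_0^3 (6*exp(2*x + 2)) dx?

-3*(1 - exp(6))*exp(2)

Let u = 2*x + 2, so du = 2 dx. When x = 0, u = 2; when x = 3, u = 8.
The integral becomes 3·∫ exp(u) du from 2 to 8, with antiderivative 3*exp(u).
Back in x: F(x) = 3*exp(2*x + 2).
Then F(3) - F(0) = (3*exp(8)) - (3*exp(2)) = -3*(1 - exp(6))*exp(2).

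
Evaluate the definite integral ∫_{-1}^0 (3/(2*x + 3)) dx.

3*log(3)/2

An antiderivative is F(x) = 3*log(2*x + 3)/2.
Then F(0) - F(-1) = (3*log(3)/2) - (0) = 3*log(3)/2.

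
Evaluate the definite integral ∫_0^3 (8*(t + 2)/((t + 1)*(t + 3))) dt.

12*log(2)

Factor the denominator: t**2 + 4*t + 3 = (t + 3)(t + 1).
Partial fractions: 8*(t + 2)/((t + 1)*(t + 3)) = 4/(t + 3) + 4/(t + 1).
An antiderivative is F(t) = 4*log(t + 1) + 4*log(t + 3).
Then F(3) - F(0) = (4*log(3) + 12*log(2)) - (log(81)) = 12*log(2).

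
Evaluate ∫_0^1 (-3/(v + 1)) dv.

An antiderivative is F(v) = -3*log(v + 1).
Then F(1) - F(0) = (-log(8)) - (0) = -log(8).

-log(8)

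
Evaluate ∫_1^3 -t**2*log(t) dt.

Integrate by parts once (u = ln t, dv = -t**2 dt).
An antiderivative is F(t) = -t**3*(3*log(t) - 1)/9.
Then F(3) - F(1) = (3 - 9*log(3)) - (1/9) = 26/9 - 9*log(3).

26/9 - 9*log(3)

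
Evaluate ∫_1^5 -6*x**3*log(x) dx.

Integrate by parts once (u = ln x, dv = -6*x**3 dx).
An antiderivative is F(x) = -3*x**4*(4*log(x) - 1)/8.
Then F(5) - F(1) = (1875/8 - 1875*log(5)/2) - (3/8) = 234 - 1875*log(5)/2.

234 - 1875*log(5)/2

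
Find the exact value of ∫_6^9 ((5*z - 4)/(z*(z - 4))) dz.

-5*log(2) + log(3) + 4*log(5)

Factor the denominator: z**2 - 4*z = z(z - 4).
Partial fractions: (5*z - 4)/(z*(z - 4)) = 1/z + 4/(z - 4).
An antiderivative is F(z) = log(z) + 4*log(z - 4).
Then F(9) - F(6) = (2*log(3) + 4*log(5)) - (log(96)) = -5*log(2) + log(3) + 4*log(5).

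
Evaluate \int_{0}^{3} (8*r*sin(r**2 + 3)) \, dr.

4*cos(3) - 4*cos(12)

Let u = r**2 + 3, so du = 2*r dr. When r = 0, u = 3; when r = 3, u = 12.
The integral becomes 4·∫ sin(u) du from 3 to 12, with antiderivative -4*cos(u).
Back in r: F(r) = -4*cos(r**2 + 3).
Then F(3) - F(0) = (-4*cos(12)) - (-4*cos(3)) = 4*cos(3) - 4*cos(12).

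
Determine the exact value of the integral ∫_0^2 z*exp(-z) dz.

Integrate by parts once (u = z, dv = exp(-z) dz).
An antiderivative is F(z) = (-z - 1)*exp(-z).
Then F(2) - F(0) = (-3*exp(-2)) - (-1) = 1 - 3*exp(-2).

1 - 3*exp(-2)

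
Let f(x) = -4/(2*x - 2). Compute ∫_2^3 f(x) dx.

An antiderivative is F(x) = -2*log(2*x - 2).
Then F(3) - F(2) = (-log(16)) - (-log(4)) = -log(4).

-log(4)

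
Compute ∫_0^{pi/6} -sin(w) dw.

-1 + sqrt(3)/2

An antiderivative is F(w) = cos(w).
Then F(pi/6) - F(0) = (sqrt(3)/2) - (1) = -1 + sqrt(3)/2.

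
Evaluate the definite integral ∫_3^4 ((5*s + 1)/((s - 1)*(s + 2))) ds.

-3*log(5) + log(2) + 5*log(3)

Factor the denominator: s**2 + s - 2 = (s + 2)(s - 1).
Partial fractions: (5*s + 1)/((s - 1)*(s + 2)) = 3/(s + 2) + 2/(s - 1).
An antiderivative is F(s) = 2*log(s - 1) + 3*log(s + 2).
Then F(4) - F(3) = (3*log(2) + 5*log(3)) - (2*log(2) + 3*log(5)) = -3*log(5) + log(2) + 5*log(3).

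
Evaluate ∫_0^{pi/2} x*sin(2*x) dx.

pi/4

Integrate by parts once (u = x, dv = sin(2*x) dx).
An antiderivative is F(x) = -x*cos(2*x)/2 + sin(2*x)/4.
Then F(pi/2) - F(0) = (pi/4) - (0) = pi/4.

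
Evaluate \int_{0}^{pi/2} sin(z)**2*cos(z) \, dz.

1/3

Let u = sin(z), so du = cos(z) dz. When z = 0, u = 0; when z = pi/2, u = 1.
The integral becomes ∫ u**2 du from 0 to 1, with antiderivative u**3/3.
Back in z: F(z) = sin(z)**3/3.
Then F(pi/2) - F(0) = (1/3) - (0) = 1/3.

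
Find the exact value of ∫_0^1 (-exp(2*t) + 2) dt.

An antiderivative is F(t) = -exp(2*t)/2 + 2*t.
Then F(1) - F(0) = (2 - exp(2)/2) - (-1/2) = 5/2 - exp(2)/2.

5/2 - exp(2)/2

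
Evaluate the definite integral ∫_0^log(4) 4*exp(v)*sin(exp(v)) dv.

Let u = exp(v), so du = exp(v) dv. When v = 0, u = 1; when v = log(4), u = 4.
The integral becomes 4·∫ sin(u) du from 1 to 4, with antiderivative -4*cos(u).
Back in v: F(v) = -4*cos(exp(v)).
Then F(log(4)) - F(0) = (-4*cos(4)) - (-4*cos(1)) = 4*cos(1) - 4*cos(4).

4*cos(1) - 4*cos(4)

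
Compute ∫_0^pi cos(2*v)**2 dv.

Use the identity cos^2(2*v) = (1 + cos(4*v))/2.
An antiderivative is F(v) = v/2 + sin(4*v)/8.
Then F(pi) - F(0) = (pi/2) - (0) = pi/2.

pi/2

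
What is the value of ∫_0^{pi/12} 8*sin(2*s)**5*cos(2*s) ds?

Let u = sin(2*s), so du = 2*cos(2*s) ds. When s = 0, u = 0; when s = pi/12, u = 1/2.
The integral becomes 4·∫ u**5 du from 0 to 1/2, with antiderivative 2*u**6/3.
Back in s: F(s) = 2*sin(2*s)**6/3.
Then F(pi/12) - F(0) = (1/96) - (0) = 1/96.

1/96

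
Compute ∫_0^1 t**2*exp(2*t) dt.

Integrate by parts twice (u = t^2, dv = exp(2*t) dt).
An antiderivative is F(t) = (2*t**2 - 2*t + 1)*exp(2*t)/4.
Then F(1) - F(0) = (exp(2)/4) - (1/4) = -1/4 + exp(2)/4.

-1/4 + exp(2)/4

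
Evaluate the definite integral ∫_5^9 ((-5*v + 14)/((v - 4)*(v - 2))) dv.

Factor the denominator: v**2 - 6*v + 8 = (v - 2)(v - 4).
Partial fractions: (-5*v + 14)/((v - 4)*(v - 2)) = -2/(v - 2) - 3/(v - 4).
An antiderivative is F(v) = -3*log(v - 4) - 2*log(v - 2).
Then F(9) - F(5) = (-3*log(5) - 2*log(7)) - (-log(9)) = -3*log(5) - 2*log(7) + 2*log(3).

-3*log(5) - 2*log(7) + 2*log(3)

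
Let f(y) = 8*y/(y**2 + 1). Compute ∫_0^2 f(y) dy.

4*log(5)

Let u = y**2 + 1, so du = 2*y dy. When y = 0, u = 1; when y = 2, u = 5.
The integral becomes 4·∫ 1/u du from 1 to 5, with antiderivative 4*log(u).
Back in y: F(y) = 4*log(y**2 + 1).
Then F(2) - F(0) = (4*log(5)) - (0) = 4*log(5).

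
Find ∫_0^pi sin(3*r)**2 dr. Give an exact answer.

Use the identity sin^2(3*r) = (1 - cos(6*r))/2.
An antiderivative is F(r) = r/2 - sin(6*r)/12.
Then F(pi) - F(0) = (pi/2) - (0) = pi/2.

pi/2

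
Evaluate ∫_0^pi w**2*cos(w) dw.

Integrate by parts twice (u = w^2, dv = cos(w) dw).
An antiderivative is F(w) = w**2*sin(w) + 2*w*cos(w) - 2*sin(w).
Then F(pi) - F(0) = (-2*pi) - (0) = -2*pi.

-2*pi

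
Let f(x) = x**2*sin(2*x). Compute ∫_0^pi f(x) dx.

-pi**2/2

Integrate by parts twice (u = x^2, dv = sin(2*x) dx).
An antiderivative is F(x) = -x**2*cos(2*x)/2 + x*sin(2*x)/2 + cos(2*x)/4.
Then F(pi) - F(0) = (1/4 - pi**2/2) - (1/4) = -pi**2/2.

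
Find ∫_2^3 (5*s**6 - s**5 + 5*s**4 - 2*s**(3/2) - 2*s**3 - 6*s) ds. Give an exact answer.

By the power rule, an antiderivative is F(s) = 5*s**7/7 - s**6/6 - 4*s**(5/2)/5 + s**5 - s**4/2 - 3*s**2.
Then F(3) - F(2) = (11313/7 - 36*sqrt(3)/5) - (1948/21 - 16*sqrt(2)/5) = -36*sqrt(3)/5 + 16*sqrt(2)/5 + 31991/21.

-36*sqrt(3)/5 + 16*sqrt(2)/5 + 31991/21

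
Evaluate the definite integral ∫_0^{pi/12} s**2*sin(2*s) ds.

Integrate by parts twice (u = s^2, dv = sin(2*s) ds).
An antiderivative is F(s) = -s**2*cos(2*s)/2 + s*sin(2*s)/2 + cos(2*s)/4.
Then F(pi/12) - F(0) = (-sqrt(3)*pi**2/576 + pi/48 + sqrt(3)/8) - (1/4) = -1/4 - sqrt(3)*pi**2/576 + pi/48 + sqrt(3)/8.

-1/4 - sqrt(3)*pi**2/576 + pi/48 + sqrt(3)/8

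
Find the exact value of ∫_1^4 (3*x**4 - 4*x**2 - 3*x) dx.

By the power rule, an antiderivative is F(x) = 3*x**5/5 - 4*x**3/3 - 3*x**2/2.
Then F(4) - F(1) = (7576/15) - (-67/30) = 5073/10.

5073/10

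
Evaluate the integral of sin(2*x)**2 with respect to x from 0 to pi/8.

-1/8 + pi/16

Use the identity sin^2(2*x) = (1 - cos(4*x))/2.
An antiderivative is F(x) = x/2 - sin(4*x)/8.
Then F(pi/8) - F(0) = (-1/8 + pi/16) - (0) = -1/8 + pi/16.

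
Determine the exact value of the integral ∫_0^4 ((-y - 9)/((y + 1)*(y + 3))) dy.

Factor the denominator: y**2 + 4*y + 3 = (y + 3)(y + 1).
Partial fractions: (-y - 9)/((y + 1)*(y + 3)) = 3/(y + 3) - 4/(y + 1).
An antiderivative is F(y) = -4*log(y + 1) + 3*log(y + 3).
Then F(4) - F(0) = (-4*log(5) + 3*log(7)) - (log(27)) = -4*log(5) - 3*log(3) + 3*log(7).

-4*log(5) - 3*log(3) + 3*log(7)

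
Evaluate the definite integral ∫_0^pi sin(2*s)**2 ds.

pi/2

Use the identity sin^2(2*s) = (1 - cos(4*s))/2.
An antiderivative is F(s) = s/2 - sin(4*s)/8.
Then F(pi) - F(0) = (pi/2) - (0) = pi/2.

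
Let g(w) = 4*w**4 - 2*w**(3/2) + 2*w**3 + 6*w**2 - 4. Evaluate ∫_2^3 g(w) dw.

-36*sqrt(3)/5 + 16*sqrt(2)/5 + 2353/10

By the power rule, an antiderivative is F(w) = -4*w**(5/2)/5 + 4*w**5/5 + w**4/2 + 2*w**3 - 4*w.
Then F(3) - F(2) = (2769/10 - 36*sqrt(3)/5) - (208/5 - 16*sqrt(2)/5) = -36*sqrt(3)/5 + 16*sqrt(2)/5 + 2353/10.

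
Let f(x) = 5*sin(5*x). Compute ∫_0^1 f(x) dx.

1 - cos(5)

Let u = 5*x, so du = 5 dx. When x = 0, u = 0; when x = 1, u = 5.
The integral becomes ∫ sin(u) du from 0 to 5, with antiderivative -cos(u).
Back in x: F(x) = -cos(5*x).
Then F(1) - F(0) = (-cos(5)) - (-1) = 1 - cos(5).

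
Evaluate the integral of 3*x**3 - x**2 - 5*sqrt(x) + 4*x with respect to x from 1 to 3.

By the power rule, an antiderivative is F(x) = 3*x**4/4 - 10*x**(3/2)/3 - x**3/3 + 2*x**2.
Then F(3) - F(1) = (279/4 - 10*sqrt(3)) - (-11/12) = 212/3 - 10*sqrt(3).

212/3 - 10*sqrt(3)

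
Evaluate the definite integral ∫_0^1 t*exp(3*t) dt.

Integrate by parts once (u = t, dv = exp(3*t) dt).
An antiderivative is F(t) = (3*t - 1)*exp(3*t)/9.
Then F(1) - F(0) = (2*exp(3)/9) - (-1/9) = 1/9 + 2*exp(3)/9.

1/9 + 2*exp(3)/9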